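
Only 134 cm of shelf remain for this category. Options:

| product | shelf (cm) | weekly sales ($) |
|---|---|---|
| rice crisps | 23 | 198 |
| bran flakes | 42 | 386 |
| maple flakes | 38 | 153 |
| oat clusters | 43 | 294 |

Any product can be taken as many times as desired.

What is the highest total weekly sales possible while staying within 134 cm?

1178

Density check — bran flakes 9.19, rice crisps 8.61, oat clusters 6.84 are the best per cm.
Greedy by ratio would take 3×bran flakes: 126 cm used, total 1158.
The 84 cm tied up in 2×bran flakes is better spent on 4×rice crisps — total rises to 1178 (134 cm).
Nothing else within 134 cm beats 1178.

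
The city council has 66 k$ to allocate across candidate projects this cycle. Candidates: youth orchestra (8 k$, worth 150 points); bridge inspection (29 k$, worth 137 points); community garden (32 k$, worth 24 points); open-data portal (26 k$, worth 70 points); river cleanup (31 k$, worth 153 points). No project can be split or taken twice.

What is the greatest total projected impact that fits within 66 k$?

Ranking by ratio (projected impact/k$): youth orchestra 18.75, river cleanup 4.94, bridge inspection 4.72.
Youth orchestra + open-data portal + river cleanup uses 65 of the 66 k$ and totals 373.

373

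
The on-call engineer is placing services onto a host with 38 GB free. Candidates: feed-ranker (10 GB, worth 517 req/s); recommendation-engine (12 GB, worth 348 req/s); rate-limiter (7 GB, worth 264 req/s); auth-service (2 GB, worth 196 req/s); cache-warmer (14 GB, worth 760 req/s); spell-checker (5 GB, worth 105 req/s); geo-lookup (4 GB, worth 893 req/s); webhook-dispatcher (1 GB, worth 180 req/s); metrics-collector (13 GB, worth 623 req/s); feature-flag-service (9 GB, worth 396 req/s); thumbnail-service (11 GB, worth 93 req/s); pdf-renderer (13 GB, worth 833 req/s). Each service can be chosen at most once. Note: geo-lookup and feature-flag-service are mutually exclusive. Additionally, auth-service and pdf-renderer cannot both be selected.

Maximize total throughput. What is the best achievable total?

By throughput per GB: geo-lookup 223.25, webhook-dispatcher 180.00, auth-service 98.00 lead.
Best packing: feed-ranker + rate-limiter + auth-service + cache-warmer + geo-lookup + webhook-dispatcher — 38 GB, 2810 total.
Runner-up rate-limiter + geo-lookup + webhook-dispatcher + metrics-collector + pdf-renderer tops out at 2793.

2810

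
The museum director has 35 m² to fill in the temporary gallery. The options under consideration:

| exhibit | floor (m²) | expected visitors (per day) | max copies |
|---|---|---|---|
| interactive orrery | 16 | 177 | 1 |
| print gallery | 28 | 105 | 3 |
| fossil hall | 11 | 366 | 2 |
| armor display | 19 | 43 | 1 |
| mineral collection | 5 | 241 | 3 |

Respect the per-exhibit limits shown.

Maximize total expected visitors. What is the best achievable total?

1214

Ranking by ratio (expected visitors/m²): mineral collection 48.20, fossil hall 33.27, interactive orrery 11.06, print gallery 3.75.
A density-first pass picks fossil hall + 3×mineral collection — 1089 at 26 m².
Dropping mineral collection frees 5 m²; slotting in fossil hall (11 m²) lifts the total to 1214 at 32 m².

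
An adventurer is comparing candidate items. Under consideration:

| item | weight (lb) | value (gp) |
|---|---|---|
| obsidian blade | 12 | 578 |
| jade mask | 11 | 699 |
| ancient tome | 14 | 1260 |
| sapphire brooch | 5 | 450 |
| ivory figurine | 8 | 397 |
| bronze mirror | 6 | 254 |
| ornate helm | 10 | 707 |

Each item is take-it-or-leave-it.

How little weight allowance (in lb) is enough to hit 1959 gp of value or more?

24

Look for the lowest-weight combination reaching 1959.
ancient tome + ornate helm reaches 1967 using 24 lb.
Below 24 lb the best achievable stays under 1959.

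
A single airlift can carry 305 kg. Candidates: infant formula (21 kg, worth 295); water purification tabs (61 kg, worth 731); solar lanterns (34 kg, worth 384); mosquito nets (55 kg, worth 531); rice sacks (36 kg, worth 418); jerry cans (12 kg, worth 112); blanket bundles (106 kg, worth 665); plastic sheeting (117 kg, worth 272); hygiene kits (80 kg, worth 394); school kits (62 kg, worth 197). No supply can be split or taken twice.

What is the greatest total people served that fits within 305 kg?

2865

The ratio ordering already packs tightly: infant formula + water purification tabs + solar lanterns + mosquito nets + rice sacks + jerry cans + hygiene kits, 299 kg, 2865.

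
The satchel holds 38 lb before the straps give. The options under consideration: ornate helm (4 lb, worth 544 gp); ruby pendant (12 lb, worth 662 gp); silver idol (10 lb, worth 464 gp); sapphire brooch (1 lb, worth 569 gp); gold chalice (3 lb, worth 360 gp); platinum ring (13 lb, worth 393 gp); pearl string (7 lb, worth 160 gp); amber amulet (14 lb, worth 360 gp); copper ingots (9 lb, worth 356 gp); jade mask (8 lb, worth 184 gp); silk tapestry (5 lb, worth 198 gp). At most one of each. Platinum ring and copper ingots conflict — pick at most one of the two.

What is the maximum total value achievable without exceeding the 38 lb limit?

2797

By value per lb: sapphire brooch 569.00, ornate helm 136.00, gold chalice 120.00 lead.
Best packing: ornate helm + ruby pendant + silver idol + sapphire brooch + gold chalice + silk tapestry — 35 lb, 2797 total.
Runner-up ornate helm + ruby pendant + silver idol + sapphire brooch + gold chalice + jade mask tops out at 2783.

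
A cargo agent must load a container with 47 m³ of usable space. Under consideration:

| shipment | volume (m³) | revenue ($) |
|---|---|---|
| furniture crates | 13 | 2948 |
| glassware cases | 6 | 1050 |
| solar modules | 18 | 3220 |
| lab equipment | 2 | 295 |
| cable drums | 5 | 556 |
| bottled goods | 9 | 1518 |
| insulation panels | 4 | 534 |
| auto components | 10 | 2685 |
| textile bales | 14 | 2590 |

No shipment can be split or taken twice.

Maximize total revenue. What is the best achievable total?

A density-first pass picks furniture crates + glassware cases + lab equipment + auto components + textile bales — 9568 at 45 m³.
Replace lab equipment and textile bales with solar modules: the trade gains 335 net, giving 9903 at 47 m³.
The closest alternative, furniture crates + glassware cases + insulation panels + auto components + textile bales, reaches only 9807.

9903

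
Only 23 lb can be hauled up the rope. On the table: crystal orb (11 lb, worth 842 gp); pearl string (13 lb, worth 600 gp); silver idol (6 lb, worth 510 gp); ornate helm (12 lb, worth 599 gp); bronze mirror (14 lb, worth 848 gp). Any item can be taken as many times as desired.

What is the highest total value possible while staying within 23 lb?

Greedy by ratio would take 3×silver idol: 18 lb used, total 1530.
Replace silver idol with crystal orb: the trade gains 332 net, giving 1862 at 23 lb.
Nothing else within 23 lb beats 1862.

1862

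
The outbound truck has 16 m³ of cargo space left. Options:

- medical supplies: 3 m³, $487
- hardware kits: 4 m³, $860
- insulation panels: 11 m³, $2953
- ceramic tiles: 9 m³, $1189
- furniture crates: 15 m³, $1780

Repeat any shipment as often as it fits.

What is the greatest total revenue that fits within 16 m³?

Density check — insulation panels 268.45, hardware kits 215.00, medical supplies 162.33 are the best per m³.
Hardware kits + insulation panels uses 15 of the 16 m³ and totals 3813.

3813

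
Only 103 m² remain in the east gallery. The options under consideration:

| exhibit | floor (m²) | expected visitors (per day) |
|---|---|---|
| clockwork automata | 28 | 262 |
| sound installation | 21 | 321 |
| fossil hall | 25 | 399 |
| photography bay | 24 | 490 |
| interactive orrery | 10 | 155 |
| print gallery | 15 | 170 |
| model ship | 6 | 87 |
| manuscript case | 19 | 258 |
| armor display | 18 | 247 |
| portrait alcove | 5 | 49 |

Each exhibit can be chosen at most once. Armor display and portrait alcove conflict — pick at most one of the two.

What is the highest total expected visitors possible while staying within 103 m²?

1636

Ranking by ratio (expected visitors/m²): photography bay 20.42, fossil hall 15.96, interactive orrery 15.50.
Taking the top-ratio exhibits first gives sound installation + fossil hall + photography bay + interactive orrery + print gallery + model ship for 1622 (101 m²).
The 36 m² tied up in sound installation and print gallery is better spent on manuscript case + armor display — total rises to 1636 (102 m²).
Runner-up sound installation + fossil hall + photography bay + print gallery + armor display tops out at 1627.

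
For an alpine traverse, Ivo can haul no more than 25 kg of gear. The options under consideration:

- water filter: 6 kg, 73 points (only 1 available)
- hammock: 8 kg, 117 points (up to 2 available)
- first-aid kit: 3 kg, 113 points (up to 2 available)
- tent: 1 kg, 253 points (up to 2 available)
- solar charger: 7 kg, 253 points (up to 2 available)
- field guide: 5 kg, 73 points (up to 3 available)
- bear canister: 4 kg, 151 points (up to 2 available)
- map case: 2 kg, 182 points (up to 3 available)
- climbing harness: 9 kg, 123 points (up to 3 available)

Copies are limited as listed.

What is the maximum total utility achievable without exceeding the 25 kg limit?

1682

A density-first pass picks 2×first-aid kit + 2×tent + 2×bear canister + 3×map case — 1580 at 22 kg.
Replace bear canister with solar charger: the trade gains 102 net, giving 1682 at 25 kg.
Every other selection either busts 25 kg or exceeds an availability limit or fails to beat 1682.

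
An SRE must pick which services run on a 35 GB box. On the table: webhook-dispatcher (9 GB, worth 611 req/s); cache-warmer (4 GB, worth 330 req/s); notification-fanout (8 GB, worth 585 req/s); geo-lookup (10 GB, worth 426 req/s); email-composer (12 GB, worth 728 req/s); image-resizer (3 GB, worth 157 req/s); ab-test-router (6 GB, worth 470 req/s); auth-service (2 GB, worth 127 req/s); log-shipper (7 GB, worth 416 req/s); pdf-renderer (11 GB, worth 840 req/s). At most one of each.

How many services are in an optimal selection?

6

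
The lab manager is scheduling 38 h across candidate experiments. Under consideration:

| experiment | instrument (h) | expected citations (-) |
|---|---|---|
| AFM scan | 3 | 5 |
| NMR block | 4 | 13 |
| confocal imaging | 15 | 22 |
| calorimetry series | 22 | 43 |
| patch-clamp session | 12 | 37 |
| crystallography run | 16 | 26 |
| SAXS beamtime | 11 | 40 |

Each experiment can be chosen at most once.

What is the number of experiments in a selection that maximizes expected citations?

3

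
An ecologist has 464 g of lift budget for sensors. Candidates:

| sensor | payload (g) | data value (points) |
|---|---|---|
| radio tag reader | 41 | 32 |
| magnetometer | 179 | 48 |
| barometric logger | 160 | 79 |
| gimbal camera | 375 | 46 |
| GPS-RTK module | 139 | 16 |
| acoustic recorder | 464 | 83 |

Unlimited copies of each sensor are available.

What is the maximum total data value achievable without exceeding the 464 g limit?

352

Ranking by ratio (data value/g): radio tag reader 0.78, barometric logger 0.49, magnetometer 0.27.
Best packing: 11×radio tag reader — 451 g, 352 total.
Every other selection either busts 464 g or fails to beat 352.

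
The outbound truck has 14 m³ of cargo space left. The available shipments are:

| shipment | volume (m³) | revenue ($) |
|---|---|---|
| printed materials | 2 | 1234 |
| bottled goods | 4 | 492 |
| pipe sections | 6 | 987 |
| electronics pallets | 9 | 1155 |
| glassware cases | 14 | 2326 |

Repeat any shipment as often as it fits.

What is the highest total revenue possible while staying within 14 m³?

Taking 7×printed materials: 14 m³ used, 8638 in revenue.
Nothing else within 14 m³ beats 8638.

8638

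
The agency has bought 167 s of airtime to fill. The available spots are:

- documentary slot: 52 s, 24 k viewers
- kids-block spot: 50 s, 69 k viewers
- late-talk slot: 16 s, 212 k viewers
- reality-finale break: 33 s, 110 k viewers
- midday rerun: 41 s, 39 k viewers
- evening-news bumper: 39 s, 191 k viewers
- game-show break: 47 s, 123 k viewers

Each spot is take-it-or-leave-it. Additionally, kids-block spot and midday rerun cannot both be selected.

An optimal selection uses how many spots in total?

4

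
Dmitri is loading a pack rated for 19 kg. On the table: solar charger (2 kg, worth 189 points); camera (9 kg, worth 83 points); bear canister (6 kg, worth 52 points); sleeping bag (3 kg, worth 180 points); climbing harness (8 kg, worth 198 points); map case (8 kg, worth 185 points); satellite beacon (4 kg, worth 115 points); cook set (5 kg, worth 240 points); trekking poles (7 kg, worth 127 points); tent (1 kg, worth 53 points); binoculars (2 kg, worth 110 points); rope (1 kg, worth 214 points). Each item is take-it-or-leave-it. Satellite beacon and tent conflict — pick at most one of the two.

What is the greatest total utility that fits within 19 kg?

1048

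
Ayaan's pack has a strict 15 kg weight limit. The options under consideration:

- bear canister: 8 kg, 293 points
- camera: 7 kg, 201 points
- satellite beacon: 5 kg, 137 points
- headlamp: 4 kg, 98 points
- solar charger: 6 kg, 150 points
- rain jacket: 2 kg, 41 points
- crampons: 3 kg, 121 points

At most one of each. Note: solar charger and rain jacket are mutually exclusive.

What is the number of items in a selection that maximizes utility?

The maximum utility within 15 kg is 512.
bear canister + headlamp + crampons hits 512 at 15 kg.
All optima have 3 items.

3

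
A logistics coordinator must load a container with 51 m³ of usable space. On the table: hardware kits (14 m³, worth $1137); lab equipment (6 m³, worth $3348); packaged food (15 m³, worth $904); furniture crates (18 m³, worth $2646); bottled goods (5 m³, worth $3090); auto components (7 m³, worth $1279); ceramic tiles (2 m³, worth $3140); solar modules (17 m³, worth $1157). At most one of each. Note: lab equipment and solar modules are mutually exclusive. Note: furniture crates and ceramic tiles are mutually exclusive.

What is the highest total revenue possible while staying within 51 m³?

12898

Best packing: hardware kits + lab equipment + packaged food + bottled goods + auto components + ceramic tiles — 49 m³, 12898 total.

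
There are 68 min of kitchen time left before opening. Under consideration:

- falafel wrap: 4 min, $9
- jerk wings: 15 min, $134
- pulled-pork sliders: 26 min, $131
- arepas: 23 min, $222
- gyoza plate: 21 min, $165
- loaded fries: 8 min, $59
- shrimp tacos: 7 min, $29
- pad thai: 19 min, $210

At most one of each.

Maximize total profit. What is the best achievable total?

Jerk wings + arepas + loaded fries + pad thai uses 65 of the 68 min and totals 625.
Every other selection either busts 68 min or fails to beat 625.

625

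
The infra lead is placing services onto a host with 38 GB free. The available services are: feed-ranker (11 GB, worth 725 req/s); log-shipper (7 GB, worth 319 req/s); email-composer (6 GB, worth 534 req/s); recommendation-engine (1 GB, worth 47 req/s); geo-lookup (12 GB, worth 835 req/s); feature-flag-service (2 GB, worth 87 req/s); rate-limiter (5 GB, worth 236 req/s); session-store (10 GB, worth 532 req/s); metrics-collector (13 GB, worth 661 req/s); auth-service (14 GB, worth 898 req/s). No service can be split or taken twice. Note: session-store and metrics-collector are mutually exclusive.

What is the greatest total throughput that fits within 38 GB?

Greedy by ratio would take feed-ranker + email-composer + recommendation-engine + geo-lookup + feature-flag-service + rate-limiter: 37 GB used, total 2464.
Dropping feed-ranker and feature-flag-service frees 13 GB; slotting in auth-service (14 GB) lifts the total to 2550 at 38 GB.

2550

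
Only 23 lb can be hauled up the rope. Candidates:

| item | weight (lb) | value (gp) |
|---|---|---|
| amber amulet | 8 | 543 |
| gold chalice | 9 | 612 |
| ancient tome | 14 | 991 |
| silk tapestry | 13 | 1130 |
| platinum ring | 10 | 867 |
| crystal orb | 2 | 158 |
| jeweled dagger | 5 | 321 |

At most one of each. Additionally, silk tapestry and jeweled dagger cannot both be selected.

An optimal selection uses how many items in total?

2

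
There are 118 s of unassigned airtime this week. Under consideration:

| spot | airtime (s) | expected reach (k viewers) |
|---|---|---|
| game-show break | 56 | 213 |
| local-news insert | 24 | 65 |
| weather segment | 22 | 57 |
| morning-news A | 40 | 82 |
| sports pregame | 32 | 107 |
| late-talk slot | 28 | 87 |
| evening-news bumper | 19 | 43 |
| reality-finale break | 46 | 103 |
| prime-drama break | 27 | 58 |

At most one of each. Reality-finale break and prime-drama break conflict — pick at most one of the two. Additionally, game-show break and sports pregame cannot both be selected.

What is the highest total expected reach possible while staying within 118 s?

Game-show break + local-news insert + late-talk slot uses 108 of the 118 s and totals 365.
Next best is game-show break + late-talk slot + prime-drama break at 358 (111 s) — short by 7.

365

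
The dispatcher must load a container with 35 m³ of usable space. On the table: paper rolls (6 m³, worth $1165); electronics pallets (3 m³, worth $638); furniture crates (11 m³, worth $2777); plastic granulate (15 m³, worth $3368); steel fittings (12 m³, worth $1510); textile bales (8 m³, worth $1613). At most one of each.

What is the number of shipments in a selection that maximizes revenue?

4

The maximum revenue within 35 m³ is 7948.
paper rolls + electronics pallets + furniture crates + plastic granulate hits 7948 at 35 m³.
Every optimal selection uses 4 shipments.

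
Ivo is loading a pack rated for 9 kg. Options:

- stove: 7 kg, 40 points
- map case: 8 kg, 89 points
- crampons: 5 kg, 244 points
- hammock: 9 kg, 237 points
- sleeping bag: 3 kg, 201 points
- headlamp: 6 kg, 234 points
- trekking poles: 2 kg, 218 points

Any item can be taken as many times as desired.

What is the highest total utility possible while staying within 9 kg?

872

Taking 4×trekking poles: 8 kg used, 872 in utility.
Nothing else within 9 kg beats 872.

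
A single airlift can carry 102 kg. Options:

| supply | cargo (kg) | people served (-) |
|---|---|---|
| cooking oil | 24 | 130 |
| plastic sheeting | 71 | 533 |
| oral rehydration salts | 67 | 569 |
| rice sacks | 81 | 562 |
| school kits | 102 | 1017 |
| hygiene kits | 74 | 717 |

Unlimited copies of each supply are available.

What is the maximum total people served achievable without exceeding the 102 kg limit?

Density check — school kits 9.97, hygiene kits 9.69, oral rehydration salts 8.49, plastic sheeting 7.51 are the best per kg.
Taking school kits: 102 kg used, 1017 in people served.
That's the maximum — no swap from here does better than 1017.

1017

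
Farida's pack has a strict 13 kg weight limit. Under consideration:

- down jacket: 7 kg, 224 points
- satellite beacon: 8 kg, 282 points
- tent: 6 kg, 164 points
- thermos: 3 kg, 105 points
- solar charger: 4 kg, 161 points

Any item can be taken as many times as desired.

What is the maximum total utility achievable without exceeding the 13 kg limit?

483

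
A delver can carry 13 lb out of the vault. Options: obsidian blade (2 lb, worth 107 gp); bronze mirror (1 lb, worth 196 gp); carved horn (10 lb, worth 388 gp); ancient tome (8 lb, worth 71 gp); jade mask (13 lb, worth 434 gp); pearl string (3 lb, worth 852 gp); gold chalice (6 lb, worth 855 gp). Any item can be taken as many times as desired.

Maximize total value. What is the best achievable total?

3604

Ranking by ratio (value/lb): pearl string 284.00, bronze mirror 196.00, gold chalice 142.50.
The ratio ordering already packs tightly: bronze mirror + 4×pearl string, 13 lb, 3604.
Nothing else within 13 lb beats 3604.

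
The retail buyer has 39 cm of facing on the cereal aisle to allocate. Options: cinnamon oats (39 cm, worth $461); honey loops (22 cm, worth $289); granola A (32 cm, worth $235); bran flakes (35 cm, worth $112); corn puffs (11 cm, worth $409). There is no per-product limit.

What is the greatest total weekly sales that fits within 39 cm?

Density check — corn puffs 37.18, honey loops 13.14, cinnamon oats 11.82, granola A 7.34 are the best per cm.
Taking 3×corn puffs: 33 cm used, 1227 in weekly sales.
The spare 6 cm is too small for any remaining product, and no exchange beats 1227.

1227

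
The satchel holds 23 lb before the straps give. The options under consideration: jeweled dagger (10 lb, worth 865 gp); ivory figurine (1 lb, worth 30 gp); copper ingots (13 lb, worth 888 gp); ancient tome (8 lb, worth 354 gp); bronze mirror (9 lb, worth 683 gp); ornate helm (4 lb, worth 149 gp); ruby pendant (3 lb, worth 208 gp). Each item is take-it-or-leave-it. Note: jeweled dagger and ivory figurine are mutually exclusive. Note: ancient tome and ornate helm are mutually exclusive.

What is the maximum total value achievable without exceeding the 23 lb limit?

1756

Taking jeweled dagger + bronze mirror + ruby pendant: 22 lb used, 1756 in value.
Next best is jeweled dagger + copper ingots at 1753 (23 lb) — short by 3.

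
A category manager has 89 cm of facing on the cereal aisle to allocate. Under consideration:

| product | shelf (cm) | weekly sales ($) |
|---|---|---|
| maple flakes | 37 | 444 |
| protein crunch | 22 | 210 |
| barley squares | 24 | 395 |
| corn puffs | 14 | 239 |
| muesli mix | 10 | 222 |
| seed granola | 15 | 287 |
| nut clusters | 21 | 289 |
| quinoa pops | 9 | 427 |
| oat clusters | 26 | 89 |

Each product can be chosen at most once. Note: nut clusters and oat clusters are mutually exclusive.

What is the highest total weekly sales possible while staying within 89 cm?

Ranking by ratio (weekly sales/cm): quinoa pops 47.44, muesli mix 22.20, seed granola 19.13, corn puffs 17.07.
Taking the top-ratio products first gives barley squares + corn puffs + muesli mix + seed granola + quinoa pops for 1570 (72 cm).
Replace muesli mix with nut clusters: the trade gains 67 net, giving 1637 at 83 cm.

1637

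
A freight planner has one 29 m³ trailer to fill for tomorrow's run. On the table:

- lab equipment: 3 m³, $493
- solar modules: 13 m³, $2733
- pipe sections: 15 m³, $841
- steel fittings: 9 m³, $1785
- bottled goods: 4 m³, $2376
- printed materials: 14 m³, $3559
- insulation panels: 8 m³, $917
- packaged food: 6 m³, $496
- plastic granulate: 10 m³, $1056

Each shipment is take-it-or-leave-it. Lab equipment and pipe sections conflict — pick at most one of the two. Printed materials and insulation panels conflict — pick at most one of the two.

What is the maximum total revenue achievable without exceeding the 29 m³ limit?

Ranking by ratio (revenue/m³): bottled goods 594.00, printed materials 254.21, solar modules 210.23.
The ratio ordering already packs tightly: steel fittings + bottled goods + printed materials, 27 m³, 7720.
The closest alternative, lab equipment + solar modules + steel fittings + bottled goods, reaches only 7387.

7720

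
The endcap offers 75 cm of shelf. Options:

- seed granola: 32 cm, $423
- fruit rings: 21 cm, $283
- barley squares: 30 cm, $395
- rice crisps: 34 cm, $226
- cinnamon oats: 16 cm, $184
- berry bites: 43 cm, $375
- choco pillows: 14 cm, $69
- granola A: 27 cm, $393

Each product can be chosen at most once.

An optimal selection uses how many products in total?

3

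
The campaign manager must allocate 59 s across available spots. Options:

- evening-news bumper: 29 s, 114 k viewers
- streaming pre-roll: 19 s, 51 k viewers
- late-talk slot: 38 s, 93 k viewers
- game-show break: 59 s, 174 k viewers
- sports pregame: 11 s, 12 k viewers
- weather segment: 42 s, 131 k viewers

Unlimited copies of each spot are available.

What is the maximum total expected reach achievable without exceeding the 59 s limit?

By expected reach per s: evening-news bumper 3.93, weather segment 3.12, game-show break 2.95 lead.
2×evening-news bumper uses 58 of the 59 s and totals 228.
Every other selection either busts 59 s or fails to beat 228.

228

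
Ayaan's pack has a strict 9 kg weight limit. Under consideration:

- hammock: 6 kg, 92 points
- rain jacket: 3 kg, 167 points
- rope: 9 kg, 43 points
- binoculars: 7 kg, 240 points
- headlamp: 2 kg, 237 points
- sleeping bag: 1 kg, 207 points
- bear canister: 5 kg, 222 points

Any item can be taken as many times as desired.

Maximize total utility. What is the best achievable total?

1863

Ranking by ratio (utility/kg): sleeping bag 207.00, headlamp 118.50, rain jacket 55.67.
9×sleeping bag uses 9 of the 9 kg and totals 1863.
That's the maximum — no swap from here does better than 1863.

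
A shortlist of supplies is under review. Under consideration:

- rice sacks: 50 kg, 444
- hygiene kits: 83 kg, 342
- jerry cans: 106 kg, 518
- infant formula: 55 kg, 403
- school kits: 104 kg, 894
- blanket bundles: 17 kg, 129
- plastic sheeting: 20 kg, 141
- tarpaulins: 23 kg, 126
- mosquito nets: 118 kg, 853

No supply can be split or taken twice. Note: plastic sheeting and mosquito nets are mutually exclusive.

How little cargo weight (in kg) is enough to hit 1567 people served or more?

191

Need the lightest bundle worth ≥ 1567.
rice sacks + school kits + blanket bundles + plastic sheeting reaches 1608 using 191 kg.
Below 191 kg the best achievable stays under 1567.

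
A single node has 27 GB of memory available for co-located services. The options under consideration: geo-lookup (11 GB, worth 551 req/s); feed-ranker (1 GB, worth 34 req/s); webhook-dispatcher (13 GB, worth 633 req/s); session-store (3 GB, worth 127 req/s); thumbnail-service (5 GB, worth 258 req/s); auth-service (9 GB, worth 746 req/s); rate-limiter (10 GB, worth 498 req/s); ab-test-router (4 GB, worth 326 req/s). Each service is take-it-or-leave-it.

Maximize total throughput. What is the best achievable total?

Greedy by ratio would take feed-ranker + session-store + thumbnail-service + auth-service + ab-test-router: 22 GB used, total 1491.
Dropping feed-ranker and thumbnail-service frees 6 GB; slotting in geo-lookup (11 GB) lifts the total to 1750 at 27 GB.

1750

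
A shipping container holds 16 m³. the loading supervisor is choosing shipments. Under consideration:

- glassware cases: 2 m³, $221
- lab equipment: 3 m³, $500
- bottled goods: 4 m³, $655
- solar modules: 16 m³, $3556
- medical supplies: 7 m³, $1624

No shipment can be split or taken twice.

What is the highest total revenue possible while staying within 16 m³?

Taking the top-ratio shipments first gives glassware cases + lab equipment + bottled goods + medical supplies for 3000 (16 m³).
A better packing is solar modules: 16 m³, total 3556.
The closest alternative, glassware cases + lab equipment + bottled goods + medical supplies, reaches only 3000.

3556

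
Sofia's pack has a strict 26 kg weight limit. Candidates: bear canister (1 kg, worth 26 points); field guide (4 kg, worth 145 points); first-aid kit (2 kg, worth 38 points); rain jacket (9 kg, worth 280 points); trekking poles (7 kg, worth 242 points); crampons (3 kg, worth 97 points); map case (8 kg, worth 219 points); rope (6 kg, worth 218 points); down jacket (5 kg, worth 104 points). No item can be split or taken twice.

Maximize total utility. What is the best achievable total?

Ranking by ratio (utility/kg): rope 36.33, field guide 36.25, trekking poles 34.57.
A density-first pass picks bear canister + field guide + trekking poles + crampons + rope + down jacket — 832 at 26 kg.
The 9 kg tied up in bear canister and crampons and down jacket is better spent on rain jacket — total rises to 885 (26 kg).
Runner-up bear canister + rain jacket + trekking poles + crampons + rope tops out at 863.

885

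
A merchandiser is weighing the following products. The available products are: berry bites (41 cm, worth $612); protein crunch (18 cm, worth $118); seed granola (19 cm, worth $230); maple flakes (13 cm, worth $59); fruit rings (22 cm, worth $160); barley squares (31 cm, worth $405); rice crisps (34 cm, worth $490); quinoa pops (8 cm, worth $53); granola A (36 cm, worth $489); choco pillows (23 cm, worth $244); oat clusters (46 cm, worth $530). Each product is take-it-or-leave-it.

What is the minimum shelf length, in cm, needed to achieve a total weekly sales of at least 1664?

125

Need the lightest bundle worth ≥ 1664.
berry bites + seed granola + barley squares + rice crisps reaches 1737 using 125 cm.
No combination under 125 cm hits 1664.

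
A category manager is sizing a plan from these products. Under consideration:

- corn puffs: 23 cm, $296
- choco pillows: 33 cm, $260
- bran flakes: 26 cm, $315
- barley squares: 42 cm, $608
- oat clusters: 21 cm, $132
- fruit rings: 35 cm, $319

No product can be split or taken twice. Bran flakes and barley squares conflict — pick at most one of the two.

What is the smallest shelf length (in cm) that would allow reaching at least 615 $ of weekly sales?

Minimise cm subject to total weekly sales ≥ 615.
Taking corn puffs + fruit rings gives 615 (≥ 615) for 58 cm.
Any bundle with less than 58 cm falls short of 615.

58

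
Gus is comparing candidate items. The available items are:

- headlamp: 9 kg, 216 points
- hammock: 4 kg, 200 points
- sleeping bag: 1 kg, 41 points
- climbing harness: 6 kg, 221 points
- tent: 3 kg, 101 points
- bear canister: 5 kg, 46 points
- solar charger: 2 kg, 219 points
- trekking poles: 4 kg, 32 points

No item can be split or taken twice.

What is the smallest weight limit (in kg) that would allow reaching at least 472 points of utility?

9

Need the lightest bundle worth ≥ 472.
sleeping bag + climbing harness + solar charger: 481 utility at 9 kg.
No combination under 9 kg hits 472.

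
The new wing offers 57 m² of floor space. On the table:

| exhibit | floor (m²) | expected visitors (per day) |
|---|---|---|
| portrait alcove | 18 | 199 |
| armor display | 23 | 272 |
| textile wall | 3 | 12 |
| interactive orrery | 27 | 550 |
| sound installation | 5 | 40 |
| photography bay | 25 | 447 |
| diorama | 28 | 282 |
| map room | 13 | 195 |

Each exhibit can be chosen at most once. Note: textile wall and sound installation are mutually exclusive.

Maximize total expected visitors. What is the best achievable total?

Density check — interactive orrery 20.37, photography bay 17.88, map room 15.00, armor display 11.83 are the best per m².
The ratio ordering already packs tightly: interactive orrery + sound installation + photography bay, 57 m², 1037.
Next best is textile wall + interactive orrery + photography bay at 1009 (55 m²) — short by 28.

1037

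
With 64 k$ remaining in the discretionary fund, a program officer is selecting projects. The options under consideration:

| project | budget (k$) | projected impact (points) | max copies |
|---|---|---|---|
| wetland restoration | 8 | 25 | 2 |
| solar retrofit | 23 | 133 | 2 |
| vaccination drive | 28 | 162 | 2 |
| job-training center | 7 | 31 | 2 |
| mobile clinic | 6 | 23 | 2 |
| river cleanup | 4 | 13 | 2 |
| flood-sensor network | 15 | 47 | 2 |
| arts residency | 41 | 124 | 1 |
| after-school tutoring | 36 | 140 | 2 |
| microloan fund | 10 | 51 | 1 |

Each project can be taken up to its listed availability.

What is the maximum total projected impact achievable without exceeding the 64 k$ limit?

2×vaccination drive + job-training center uses 63 of the 64 k$ and totals 355.
Every other selection either busts 64 k$ or exceeds an availability limit or fails to beat 355.

355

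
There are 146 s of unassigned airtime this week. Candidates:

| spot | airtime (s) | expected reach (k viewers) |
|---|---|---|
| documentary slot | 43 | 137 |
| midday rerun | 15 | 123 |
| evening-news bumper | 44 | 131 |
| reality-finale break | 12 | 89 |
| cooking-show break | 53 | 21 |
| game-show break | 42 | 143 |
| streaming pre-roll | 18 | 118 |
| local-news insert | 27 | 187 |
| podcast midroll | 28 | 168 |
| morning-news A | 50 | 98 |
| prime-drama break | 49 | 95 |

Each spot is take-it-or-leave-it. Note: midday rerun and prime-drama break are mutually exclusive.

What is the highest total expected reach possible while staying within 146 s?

828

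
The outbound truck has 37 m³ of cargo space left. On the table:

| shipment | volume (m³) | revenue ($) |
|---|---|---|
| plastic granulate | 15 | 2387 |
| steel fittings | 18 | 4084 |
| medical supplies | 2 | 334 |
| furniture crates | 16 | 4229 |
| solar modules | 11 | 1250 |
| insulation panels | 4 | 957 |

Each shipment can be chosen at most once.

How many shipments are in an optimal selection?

The maximum revenue within 37 m³ is 8647.
One optimal bundle: steel fittings + medical supplies + furniture crates (36 m³).
All optima have 3 shipments.

3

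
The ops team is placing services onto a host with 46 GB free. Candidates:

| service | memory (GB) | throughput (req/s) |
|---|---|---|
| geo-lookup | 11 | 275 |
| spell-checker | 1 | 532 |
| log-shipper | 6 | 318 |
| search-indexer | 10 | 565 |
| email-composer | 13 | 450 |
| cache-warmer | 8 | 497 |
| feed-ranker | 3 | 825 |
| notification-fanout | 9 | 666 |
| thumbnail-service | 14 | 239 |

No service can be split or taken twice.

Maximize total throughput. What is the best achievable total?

3535

By throughput per GB: spell-checker 532.00, feed-ranker 275.00, notification-fanout 74.00 lead.
Greedy by ratio would take spell-checker + log-shipper + search-indexer + cache-warmer + feed-ranker + notification-fanout: 37 GB used, total 3403.
The 6 GB tied up in log-shipper is better spent on email-composer — total rises to 3535 (44 GB).
The closest alternative, spell-checker + log-shipper + search-indexer + cache-warmer + feed-ranker + notification-fanout, reaches only 3403.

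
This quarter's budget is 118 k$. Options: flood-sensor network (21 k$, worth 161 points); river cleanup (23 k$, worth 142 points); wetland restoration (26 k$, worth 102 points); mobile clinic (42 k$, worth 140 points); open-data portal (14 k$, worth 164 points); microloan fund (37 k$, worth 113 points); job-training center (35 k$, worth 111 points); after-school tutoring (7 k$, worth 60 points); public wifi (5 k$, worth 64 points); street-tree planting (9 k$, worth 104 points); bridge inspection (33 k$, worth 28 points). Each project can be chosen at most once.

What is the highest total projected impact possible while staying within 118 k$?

By projected impact per k$: public wifi 12.80, open-data portal 11.71, street-tree planting 11.56 lead.
The ratio heuristic lands on flood-sensor network + river cleanup + wetland restoration + open-data portal + after-school tutoring + public wifi + street-tree planting (797) but leaves 13 k$ idle.
The 26 k$ tied up in wetland restoration is better spent on microloan fund — total rises to 808 (116 k$).
Runner-up flood-sensor network + river cleanup + open-data portal + job-training center + after-school tutoring + public wifi + street-tree planting tops out at 806.

808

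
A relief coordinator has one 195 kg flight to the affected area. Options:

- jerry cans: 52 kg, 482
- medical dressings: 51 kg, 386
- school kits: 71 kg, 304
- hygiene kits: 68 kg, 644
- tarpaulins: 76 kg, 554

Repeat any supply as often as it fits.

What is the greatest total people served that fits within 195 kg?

1770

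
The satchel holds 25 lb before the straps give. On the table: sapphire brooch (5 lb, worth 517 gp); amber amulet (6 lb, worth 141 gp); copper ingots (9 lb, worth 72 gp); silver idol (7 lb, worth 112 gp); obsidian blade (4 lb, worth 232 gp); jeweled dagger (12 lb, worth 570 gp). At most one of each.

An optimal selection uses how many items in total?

3

Optimal total is 1319.
One optimal bundle: sapphire brooch + obsidian blade + jeweled dagger (21 lb).
Any selection reaching 1319 contains exactly 3 items.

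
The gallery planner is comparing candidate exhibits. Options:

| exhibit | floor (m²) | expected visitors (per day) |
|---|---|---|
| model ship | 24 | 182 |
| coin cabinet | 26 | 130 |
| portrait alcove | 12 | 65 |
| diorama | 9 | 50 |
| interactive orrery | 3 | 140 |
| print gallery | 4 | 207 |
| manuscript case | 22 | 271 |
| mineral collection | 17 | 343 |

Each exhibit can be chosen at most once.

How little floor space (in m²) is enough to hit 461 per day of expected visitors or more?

20

Look for the lowest-floor combination reaching 461.
Taking interactive orrery + mineral collection gives 483 (≥ 461) for 20 m².
Below 20 m² the best achievable stays under 461.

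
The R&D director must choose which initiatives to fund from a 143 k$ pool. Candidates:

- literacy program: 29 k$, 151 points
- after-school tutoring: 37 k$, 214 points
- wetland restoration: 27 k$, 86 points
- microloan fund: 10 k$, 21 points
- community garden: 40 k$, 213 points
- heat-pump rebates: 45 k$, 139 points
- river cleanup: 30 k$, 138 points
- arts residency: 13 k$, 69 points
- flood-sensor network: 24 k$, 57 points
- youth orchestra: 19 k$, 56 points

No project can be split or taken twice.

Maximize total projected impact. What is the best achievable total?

716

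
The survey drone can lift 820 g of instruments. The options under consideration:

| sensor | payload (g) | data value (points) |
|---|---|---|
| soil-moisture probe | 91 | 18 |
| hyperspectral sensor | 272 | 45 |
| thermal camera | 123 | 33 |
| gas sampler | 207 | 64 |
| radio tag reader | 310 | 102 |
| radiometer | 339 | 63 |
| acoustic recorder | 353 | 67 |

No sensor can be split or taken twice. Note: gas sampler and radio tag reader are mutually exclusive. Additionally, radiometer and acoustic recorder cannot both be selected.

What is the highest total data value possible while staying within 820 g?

202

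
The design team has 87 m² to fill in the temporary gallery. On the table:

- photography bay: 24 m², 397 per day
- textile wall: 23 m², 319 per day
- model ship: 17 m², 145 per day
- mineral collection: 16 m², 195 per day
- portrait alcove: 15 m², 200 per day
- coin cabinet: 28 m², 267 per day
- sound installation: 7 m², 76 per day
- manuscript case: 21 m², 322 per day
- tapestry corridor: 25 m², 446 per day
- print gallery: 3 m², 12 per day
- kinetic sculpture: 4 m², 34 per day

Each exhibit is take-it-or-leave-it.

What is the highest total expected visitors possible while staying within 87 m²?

Best packing: photography bay + portrait alcove + manuscript case + tapestry corridor — 85 m², 1365 total.

1365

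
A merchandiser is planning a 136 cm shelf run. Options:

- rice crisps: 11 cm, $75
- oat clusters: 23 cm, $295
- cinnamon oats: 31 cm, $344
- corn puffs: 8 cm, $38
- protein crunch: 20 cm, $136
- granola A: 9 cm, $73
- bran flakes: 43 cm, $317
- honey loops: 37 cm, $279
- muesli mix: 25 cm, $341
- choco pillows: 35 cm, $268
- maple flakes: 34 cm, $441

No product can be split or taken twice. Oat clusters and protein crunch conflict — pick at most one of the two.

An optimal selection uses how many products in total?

6

Best achievable weekly sales is 1569.
For example rice crisps + oat clusters + cinnamon oats + granola A + muesli mix + maple flakes achieves it, using 133 cm.
Every optimal selection uses 6 products.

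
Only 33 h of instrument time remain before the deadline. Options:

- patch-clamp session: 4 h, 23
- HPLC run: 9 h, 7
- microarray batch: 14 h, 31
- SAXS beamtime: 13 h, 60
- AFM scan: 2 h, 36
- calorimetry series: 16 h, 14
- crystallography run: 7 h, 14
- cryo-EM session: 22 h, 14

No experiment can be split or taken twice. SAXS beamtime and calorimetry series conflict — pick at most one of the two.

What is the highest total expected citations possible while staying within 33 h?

Density check — AFM scan 18.00, patch-clamp session 5.75, SAXS beamtime 4.62, microarray batch 2.21 are the best per h.
Best packing: patch-clamp session + microarray batch + SAXS beamtime + AFM scan — 33 h, 150 total.
Next best is patch-clamp session + SAXS beamtime + AFM scan + crystallography run at 133 (26 h) — short by 17.

150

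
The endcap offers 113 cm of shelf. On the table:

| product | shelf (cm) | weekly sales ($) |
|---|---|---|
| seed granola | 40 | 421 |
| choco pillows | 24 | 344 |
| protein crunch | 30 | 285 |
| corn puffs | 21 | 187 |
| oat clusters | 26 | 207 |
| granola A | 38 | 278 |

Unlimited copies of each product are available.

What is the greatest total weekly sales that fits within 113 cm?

1453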